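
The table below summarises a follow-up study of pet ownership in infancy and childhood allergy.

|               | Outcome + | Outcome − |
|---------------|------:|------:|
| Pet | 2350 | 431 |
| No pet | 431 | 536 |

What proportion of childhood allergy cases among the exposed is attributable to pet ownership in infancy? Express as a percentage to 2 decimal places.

47.25

Cells: a = 2350, b = 431, c = 431, d = 536.
Risk in exposed = 2350/2781 = 0.84502; risk in unexposed = 431/967 = 0.44571.
RR = 0.84502/0.44571 = 1.89590
AR% = (RR − 1)/RR × 100 = (1.89590 − 1)/1.89590 × 100 = 47.2547%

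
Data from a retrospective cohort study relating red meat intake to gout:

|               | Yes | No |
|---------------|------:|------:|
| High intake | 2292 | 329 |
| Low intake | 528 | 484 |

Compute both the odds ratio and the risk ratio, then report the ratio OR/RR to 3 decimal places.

Cells: a = 2292, b = 329, c = 528, d = 484.
OR = (2292·484)/(329·528) = 1109328/173712 = 6.38602
Risk in exposed = 2292/2621 = 0.87448; risk in unexposed = 528/1012 = 0.52174; RR = 1.67608
OR/RR = 6.38602 / 1.67608 = 3.81010
The outcome is not rare, so the OR lies further from 1 than the RR.

3.810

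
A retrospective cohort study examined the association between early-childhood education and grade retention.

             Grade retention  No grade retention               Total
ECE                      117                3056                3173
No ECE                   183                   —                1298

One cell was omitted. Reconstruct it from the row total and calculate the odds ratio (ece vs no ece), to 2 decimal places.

The missing cell is in the unexposed row: 1298 − 183 = 1115.
So a = 117, b = 3056, c = 183, d = 1115.
OR = (a·d)/(b·c) = (117 × 1115) / (3056 × 183) = 130455 / 559248 = 0.23327

0.23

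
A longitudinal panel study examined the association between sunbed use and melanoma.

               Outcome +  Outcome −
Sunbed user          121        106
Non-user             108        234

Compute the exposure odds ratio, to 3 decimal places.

2.473

Cells: a = 121, b = 106, c = 108, d = 234.
OR = (a·d)/(b·c) = (121 × 234) / (106 × 108) = 28314 / 11448 = 2.47327
The odds of melanoma are about 2.47 times as high in the sunbed user group.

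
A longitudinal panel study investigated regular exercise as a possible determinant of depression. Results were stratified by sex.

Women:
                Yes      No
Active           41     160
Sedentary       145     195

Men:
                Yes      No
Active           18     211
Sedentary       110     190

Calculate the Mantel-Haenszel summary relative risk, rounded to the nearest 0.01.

RR_MH = Σ(aᵢ·n₀ᵢ/nᵢ) / Σ(cᵢ·n₁ᵢ/nᵢ), with n₁ᵢ = aᵢ+bᵢ (exposed), n₀ᵢ = cᵢ+dᵢ (unexposed), nᵢ = n₁ᵢ+n₀ᵢ.
Stratum 1 (Women): n₁ = 201, n₀ = 340, n = 541; a·n₀/n = 41·340/541 = 25.7671; c·n₁/n = 145·201/541 = 53.8725
Stratum 2 (Men): n₁ = 229, n₀ = 300, n = 529; a·n₀/n = 18·300/529 = 10.2079; c·n₁/n = 110·229/529 = 47.6181
RR_MH = (25.7671 + 10.2079) / (53.8725 + 47.6181) = 35.9750 / 101.4906 = 0.35447

0.35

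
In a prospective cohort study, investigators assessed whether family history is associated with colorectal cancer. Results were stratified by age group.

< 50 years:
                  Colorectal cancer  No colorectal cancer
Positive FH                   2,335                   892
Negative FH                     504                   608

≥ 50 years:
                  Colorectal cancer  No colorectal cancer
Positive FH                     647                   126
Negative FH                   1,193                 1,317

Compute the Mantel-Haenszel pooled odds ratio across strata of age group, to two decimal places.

3.93

OR_MH = Σ(aᵢdᵢ/nᵢ) / Σ(bᵢcᵢ/nᵢ), where nᵢ is the stratum total.
Stratum 1 (< 50 years): n = 4339; a·d/n = 2335·608/4339 = 327.1906; b·c/n = 892·504/4339 = 103.6110
Stratum 2 (≥ 50 years): n = 3283; a·d/n = 647·1317/3283 = 259.5489; b·c/n = 126·1193/3283 = 45.7868
OR_MH = (327.1906 + 259.5489) / (103.6110 + 45.7868) = 586.7395 / 149.3978 = 3.92736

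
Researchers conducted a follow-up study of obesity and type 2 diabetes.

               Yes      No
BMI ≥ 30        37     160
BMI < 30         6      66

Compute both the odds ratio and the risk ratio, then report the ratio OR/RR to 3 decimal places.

Cells: a = 37, b = 160, c = 6, d = 66.
OR = (37·66)/(160·6) = 2442/960 = 2.54375
Risk in exposed = 37/197 = 0.18782; risk in unexposed = 6/72 = 0.08333; RR = 2.25381
OR/RR = 2.54375 / 2.25381 = 1.12865
The outcome is not rare, so the OR lies further from 1 than the RR.

1.129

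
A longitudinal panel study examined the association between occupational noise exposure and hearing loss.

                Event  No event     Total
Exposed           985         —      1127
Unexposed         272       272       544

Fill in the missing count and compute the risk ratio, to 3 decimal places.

The missing cell is in the exposed row: 1127 − 985 = 142.
So a = 985, b = 142, c = 272, d = 272.
RR = [a/(a+b)] / [c/(c+d)] = (985/1127) / (272/544) = 0.87400/0.50000 = 1.74800

1.748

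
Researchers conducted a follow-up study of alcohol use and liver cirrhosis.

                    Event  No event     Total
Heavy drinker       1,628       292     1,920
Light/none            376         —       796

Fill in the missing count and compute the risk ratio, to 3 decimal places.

1.795

The missing cell is in the unexposed row: 796 − 376 = 420.
So a = 1628, b = 292, c = 376, d = 420.
RR = [a/(a+b)] / [c/(c+d)] = (1628/1920) / (376/796) = 0.84792/0.47236 = 1.79506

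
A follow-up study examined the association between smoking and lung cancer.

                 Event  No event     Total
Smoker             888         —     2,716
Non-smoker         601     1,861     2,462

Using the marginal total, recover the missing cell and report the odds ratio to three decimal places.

1.504

The missing cell is in the exposed row: 2716 − 888 = 1828.
So a = 888, b = 1828, c = 601, d = 1861.
OR = (a·d)/(b·c) = (888 × 1861) / (1828 × 601) = 1652568 / 1098628 = 1.50421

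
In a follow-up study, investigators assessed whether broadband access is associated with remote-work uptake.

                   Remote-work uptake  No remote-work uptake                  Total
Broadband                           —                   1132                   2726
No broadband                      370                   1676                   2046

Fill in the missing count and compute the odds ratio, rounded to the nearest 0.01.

6.38

The missing cell is in the exposed row: 2726 − 1132 = 1594.
So a = 1594, b = 1132, c = 370, d = 1676.
OR = (a·d)/(b·c) = (1594 × 1676) / (1132 × 370) = 2671544 / 418840 = 6.37844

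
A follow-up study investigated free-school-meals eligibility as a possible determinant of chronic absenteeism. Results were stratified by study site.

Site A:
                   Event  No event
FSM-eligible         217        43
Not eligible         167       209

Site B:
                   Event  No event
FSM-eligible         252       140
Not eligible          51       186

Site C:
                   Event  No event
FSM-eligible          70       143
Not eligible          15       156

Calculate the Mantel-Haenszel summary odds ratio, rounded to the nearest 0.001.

OR_MH = Σ(aᵢdᵢ/nᵢ) / Σ(bᵢcᵢ/nᵢ), where nᵢ is the stratum total.
Stratum 1 (Site A): n = 636; a·d/n = 217·209/636 = 71.3097; b·c/n = 43·167/636 = 11.2909
Stratum 2 (Site B): n = 629; a·d/n = 252·186/629 = 74.5183; b·c/n = 140·51/629 = 11.3514
Stratum 3 (Site C): n = 384; a·d/n = 70·156/384 = 28.4375; b·c/n = 143·15/384 = 5.5859
OR_MH = (71.3097 + 74.5183 + 28.4375) / (11.2909 + 11.3514 + 5.5859) = 174.2655 / 28.2282 = 6.17346

6.173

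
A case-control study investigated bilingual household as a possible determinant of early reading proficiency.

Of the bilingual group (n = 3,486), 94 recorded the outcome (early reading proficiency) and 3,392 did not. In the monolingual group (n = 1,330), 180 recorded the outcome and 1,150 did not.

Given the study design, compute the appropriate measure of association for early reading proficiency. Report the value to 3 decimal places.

From the description: a = 94, b = 3392, c = 180, d = 1150.
This is a case-control study: participants were sampled on outcome status, so risks in the source population cannot be estimated directly — relative risk is not valid here. The odds ratio is the appropriate measure.
OR = (a·d)/(b·c) = (94 × 1150) / (3392 × 180) = 108100 / 610560 = 0.17705

0.177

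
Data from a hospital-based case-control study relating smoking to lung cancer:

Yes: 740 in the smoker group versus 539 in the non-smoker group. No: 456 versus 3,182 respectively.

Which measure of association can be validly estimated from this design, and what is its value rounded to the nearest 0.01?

From the description: a = 740, b = 456, c = 539, d = 3182.
This is a hospital-based case-control study: participants were sampled on outcome status, so risks in the source population cannot be estimated directly — relative risk is not valid here. The odds ratio is the appropriate measure.
OR = (a·d)/(b·c) = (740 × 3182) / (456 × 539) = 2354680 / 245784 = 9.58028

9.58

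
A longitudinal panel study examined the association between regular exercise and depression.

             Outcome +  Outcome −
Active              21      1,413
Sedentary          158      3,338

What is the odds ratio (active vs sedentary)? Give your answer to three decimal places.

0.314

Cells: a = 21, b = 1413, c = 158, d = 3338.
OR = (a·d)/(b·c) = (21 × 3338) / (1413 × 158) = 70098 / 223254 = 0.31398
Exposure is associated with lower odds of depression (OR = 0.31 < 1).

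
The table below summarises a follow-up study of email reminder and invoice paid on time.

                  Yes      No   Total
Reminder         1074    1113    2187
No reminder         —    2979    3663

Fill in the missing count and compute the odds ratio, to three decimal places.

4.203

The missing cell is in the unexposed row: 3663 − 2979 = 684.
So a = 1074, b = 1113, c = 684, d = 2979.
OR = (a·d)/(b·c) = (1074 × 2979) / (1113 × 684) = 3199446 / 761292 = 4.20265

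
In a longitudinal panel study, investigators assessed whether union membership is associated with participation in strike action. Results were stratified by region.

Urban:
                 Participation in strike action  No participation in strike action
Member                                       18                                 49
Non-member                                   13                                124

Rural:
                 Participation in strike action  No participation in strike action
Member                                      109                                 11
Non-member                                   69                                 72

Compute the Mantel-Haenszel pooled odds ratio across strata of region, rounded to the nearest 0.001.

6.800

OR_MH = Σ(aᵢdᵢ/nᵢ) / Σ(bᵢcᵢ/nᵢ), where nᵢ is the stratum total.
Stratum 1 (Urban): n = 204; a·d/n = 18·124/204 = 10.9412; b·c/n = 49·13/204 = 3.1225
Stratum 2 (Rural): n = 261; a·d/n = 109·72/261 = 30.0690; b·c/n = 11·69/261 = 2.9080
OR_MH = (10.9412 + 30.0690) / (3.1225 + 2.9080) = 41.0101 / 6.0306 = 6.80035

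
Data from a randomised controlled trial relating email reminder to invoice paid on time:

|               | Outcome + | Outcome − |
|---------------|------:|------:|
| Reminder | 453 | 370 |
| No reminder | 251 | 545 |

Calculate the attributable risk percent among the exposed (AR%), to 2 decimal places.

Cells: a = 453, b = 370, c = 251, d = 545.
Risk in exposed = 453/823 = 0.55043; risk in unexposed = 251/796 = 0.31533.
RR = 0.55043/0.31533 = 1.74557
AR% = (RR − 1)/RR × 100 = (1.74557 − 1)/1.74557 × 100 = 42.7122%

42.71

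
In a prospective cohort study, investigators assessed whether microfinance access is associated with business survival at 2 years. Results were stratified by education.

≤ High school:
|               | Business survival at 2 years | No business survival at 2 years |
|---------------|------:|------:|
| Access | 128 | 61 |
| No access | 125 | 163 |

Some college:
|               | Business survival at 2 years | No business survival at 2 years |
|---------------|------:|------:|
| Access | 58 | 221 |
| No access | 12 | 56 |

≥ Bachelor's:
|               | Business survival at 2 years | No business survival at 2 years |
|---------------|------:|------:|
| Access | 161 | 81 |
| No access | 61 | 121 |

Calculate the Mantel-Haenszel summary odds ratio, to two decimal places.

OR_MH = Σ(aᵢdᵢ/nᵢ) / Σ(bᵢcᵢ/nᵢ), where nᵢ is the stratum total.
Stratum 1 (≤ High school): n = 477; a·d/n = 128·163/477 = 43.7400; b·c/n = 61·125/477 = 15.9853
Stratum 2 (Some college): n = 347; a·d/n = 58·56/347 = 9.3602; b·c/n = 221·12/347 = 7.6427
Stratum 3 (≥ Bachelor's): n = 424; a·d/n = 161·121/424 = 45.9458; b·c/n = 81·61/424 = 11.6533
OR_MH = (43.7400 + 9.3602 + 45.9458) / (15.9853 + 7.6427 + 11.6533) = 99.0460 / 35.2813 = 2.80733

2.81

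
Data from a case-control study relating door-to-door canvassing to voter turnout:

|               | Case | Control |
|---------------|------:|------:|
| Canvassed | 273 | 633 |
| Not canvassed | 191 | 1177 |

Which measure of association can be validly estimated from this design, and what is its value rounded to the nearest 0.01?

2.66

Cells: a = 273, b = 633, c = 191, d = 1177.
This is a case-control study: participants were sampled on outcome status, so risks in the source population cannot be estimated directly — relative risk is not valid here. The odds ratio is the appropriate measure.
OR = (a·d)/(b·c) = (273 × 1177) / (633 × 191) = 321321 / 120903 = 2.65768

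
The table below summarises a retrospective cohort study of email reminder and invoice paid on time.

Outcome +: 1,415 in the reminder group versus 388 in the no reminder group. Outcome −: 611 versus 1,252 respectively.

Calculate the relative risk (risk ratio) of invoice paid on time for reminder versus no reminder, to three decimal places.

2.952

From the description: a = 1415, b = 611, c = 388, d = 1252.
Risk in exposed = 1415/2026 = 0.69842; risk in unexposed = 388/1640 = 0.23659.
RR = 0.69842 / 0.23659 = 2.95209
The risk among the exposed is 2.95 times that among the unexposed.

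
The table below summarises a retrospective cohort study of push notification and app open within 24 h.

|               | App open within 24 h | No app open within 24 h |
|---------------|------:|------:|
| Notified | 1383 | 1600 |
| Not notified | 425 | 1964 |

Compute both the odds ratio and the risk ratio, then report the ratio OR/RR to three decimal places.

1.533

Cells: a = 1383, b = 1600, c = 425, d = 1964.
OR = (1383·1964)/(1600·425) = 2716212/680000 = 3.99443
Risk in exposed = 1383/2983 = 0.46363; risk in unexposed = 425/2389 = 0.17790; RR = 2.60613
OR/RR = 3.99443 / 2.60613 = 1.53271
The outcome is not rare, so the OR lies further from 1 than the RR.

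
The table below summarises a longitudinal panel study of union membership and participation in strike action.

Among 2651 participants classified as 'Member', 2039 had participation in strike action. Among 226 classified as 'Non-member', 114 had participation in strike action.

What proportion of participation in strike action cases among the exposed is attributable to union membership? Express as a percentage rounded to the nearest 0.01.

34.42

From the description: a = 2039, b = 612, c = 114, d = 112.
Risk in exposed = 2039/2651 = 0.76914; risk in unexposed = 114/226 = 0.50442.
RR = 0.76914/0.50442 = 1.52479
AR% = (RR − 1)/RR × 100 = (1.52479 − 1)/1.52479 × 100 = 34.4174%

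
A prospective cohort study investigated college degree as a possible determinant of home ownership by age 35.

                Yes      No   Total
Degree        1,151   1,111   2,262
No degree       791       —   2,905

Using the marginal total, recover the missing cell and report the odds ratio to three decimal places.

2.769

The missing cell is in the unexposed row: 2905 − 791 = 2114.
So a = 1151, b = 1111, c = 791, d = 2114.
OR = (a·d)/(b·c) = (1151 × 2114) / (1111 × 791) = 2433214 / 878801 = 2.76879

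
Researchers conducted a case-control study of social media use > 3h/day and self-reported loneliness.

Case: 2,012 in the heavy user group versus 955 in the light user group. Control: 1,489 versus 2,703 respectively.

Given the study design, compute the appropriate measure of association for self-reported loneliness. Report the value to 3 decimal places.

From the description: a = 2012, b = 1489, c = 955, d = 2703.
This is a case-control study: participants were sampled on outcome status, so risks in the source population cannot be estimated directly — relative risk is not valid here. The odds ratio is the appropriate measure.
OR = (a·d)/(b·c) = (2012 × 2703) / (1489 × 955) = 5438436 / 1421995 = 3.82451

3.825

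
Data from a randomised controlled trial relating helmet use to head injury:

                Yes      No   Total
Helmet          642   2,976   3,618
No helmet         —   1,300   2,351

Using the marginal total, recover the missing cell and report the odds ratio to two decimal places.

The missing cell is in the unexposed row: 2351 − 1300 = 1051.
So a = 642, b = 2976, c = 1051, d = 1300.
OR = (a·d)/(b·c) = (642 × 1300) / (2976 × 1051) = 834600 / 3127776 = 0.26683

0.27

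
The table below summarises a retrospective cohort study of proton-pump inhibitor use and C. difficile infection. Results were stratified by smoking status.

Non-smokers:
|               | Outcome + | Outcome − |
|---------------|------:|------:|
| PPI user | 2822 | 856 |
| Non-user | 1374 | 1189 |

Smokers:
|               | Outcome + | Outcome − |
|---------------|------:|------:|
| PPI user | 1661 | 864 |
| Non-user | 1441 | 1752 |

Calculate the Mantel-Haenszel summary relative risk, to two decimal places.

RR_MH = Σ(aᵢ·n₀ᵢ/nᵢ) / Σ(cᵢ·n₁ᵢ/nᵢ), with n₁ᵢ = aᵢ+bᵢ (exposed), n₀ᵢ = cᵢ+dᵢ (unexposed), nᵢ = n₁ᵢ+n₀ᵢ.
Stratum 1 (Non-smokers): n₁ = 3678, n₀ = 2563, n = 6241; a·n₀/n = 2822·2563/6241 = 1158.9146; c·n₁/n = 1374·3678/6241 = 809.7375
Stratum 2 (Smokers): n₁ = 2525, n₀ = 3193, n = 5718; a·n₀/n = 1661·3193/5718 = 927.5224; c·n₁/n = 1441·2525/5718 = 636.3283
RR_MH = (1158.9146 + 927.5224) / (809.7375 + 636.3283) = 2086.4370 / 1446.0658 = 1.44284

1.44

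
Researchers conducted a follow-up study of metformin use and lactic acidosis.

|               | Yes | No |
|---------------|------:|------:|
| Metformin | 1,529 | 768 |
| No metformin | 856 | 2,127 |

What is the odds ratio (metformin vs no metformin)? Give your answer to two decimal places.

4.95

Cells: a = 1529, b = 768, c = 856, d = 2127.
OR = (a·d)/(b·c) = (1529 × 2127) / (768 × 856) = 3252183 / 657408 = 4.94698
The odds of lactic acidosis are about 4.95 times as high in the metformin group.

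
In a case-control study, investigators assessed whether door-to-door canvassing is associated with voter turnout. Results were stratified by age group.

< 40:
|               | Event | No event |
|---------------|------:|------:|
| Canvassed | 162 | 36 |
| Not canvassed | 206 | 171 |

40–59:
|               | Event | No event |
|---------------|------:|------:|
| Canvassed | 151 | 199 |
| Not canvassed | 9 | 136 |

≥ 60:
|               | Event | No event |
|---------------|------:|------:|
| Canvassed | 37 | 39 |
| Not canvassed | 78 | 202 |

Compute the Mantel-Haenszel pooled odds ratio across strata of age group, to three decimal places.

4.416

OR_MH = Σ(aᵢdᵢ/nᵢ) / Σ(bᵢcᵢ/nᵢ), where nᵢ is the stratum total.
Stratum 1 (< 40): n = 575; a·d/n = 162·171/575 = 48.1774; b·c/n = 36·206/575 = 12.8974
Stratum 2 (40–59): n = 495; a·d/n = 151·136/495 = 41.4869; b·c/n = 199·9/495 = 3.6182
Stratum 3 (≥ 60): n = 356; a·d/n = 37·202/356 = 20.9944; b·c/n = 39·78/356 = 8.5449
OR_MH = (48.1774 + 41.4869 + 20.9944) / (12.8974 + 3.6182 + 8.5449) = 110.6586 / 25.0605 = 4.41566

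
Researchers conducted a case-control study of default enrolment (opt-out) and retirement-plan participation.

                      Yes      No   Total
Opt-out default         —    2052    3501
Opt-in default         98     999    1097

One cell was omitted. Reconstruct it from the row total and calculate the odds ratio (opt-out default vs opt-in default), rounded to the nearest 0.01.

7.20

The missing cell is in the exposed row: 3501 − 2052 = 1449.
So a = 1449, b = 2052, c = 98, d = 999.
OR = (a·d)/(b·c) = (1449 × 999) / (2052 × 98) = 1447551 / 201096 = 7.19831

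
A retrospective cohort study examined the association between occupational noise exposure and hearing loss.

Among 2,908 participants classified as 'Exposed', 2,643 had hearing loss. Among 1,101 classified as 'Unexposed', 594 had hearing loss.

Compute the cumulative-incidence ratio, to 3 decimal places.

From the description: a = 2643, b = 265, c = 594, d = 507.
Risk in exposed = 2643/2908 = 0.90887; risk in unexposed = 594/1101 = 0.53951.
RR = 0.90887 / 0.53951 = 1.68463
The risk among the exposed is 1.68 times that among the unexposed.

1.685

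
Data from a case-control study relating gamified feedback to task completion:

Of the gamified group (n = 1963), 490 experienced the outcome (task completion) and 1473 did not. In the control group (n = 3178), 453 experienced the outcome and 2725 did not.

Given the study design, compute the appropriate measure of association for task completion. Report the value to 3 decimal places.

2.001

From the description: a = 490, b = 1473, c = 453, d = 2725.
This is a case-control study: participants were sampled on outcome status, so risks in the source population cannot be estimated directly — relative risk is not valid here. The odds ratio is the appropriate measure.
OR = (a·d)/(b·c) = (490 × 2725) / (1473 × 453) = 1335250 / 667269 = 2.00107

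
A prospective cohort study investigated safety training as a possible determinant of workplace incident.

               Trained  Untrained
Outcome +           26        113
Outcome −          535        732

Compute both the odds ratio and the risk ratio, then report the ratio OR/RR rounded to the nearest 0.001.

Reading the table with exposure as columns: a = 26 (Trained, case), b = 535 (Trained, non-case), c = 113 (Untrained, case), d = 732.
OR = (26·732)/(535·113) = 19032/60455 = 0.31481
Risk in exposed = 26/561 = 0.04635; risk in unexposed = 113/845 = 0.13373; RR = 0.34657
OR/RR = 0.31481 / 0.34657 = 0.90837
The outcome is not rare, so the OR lies further from 1 than the RR.

0.908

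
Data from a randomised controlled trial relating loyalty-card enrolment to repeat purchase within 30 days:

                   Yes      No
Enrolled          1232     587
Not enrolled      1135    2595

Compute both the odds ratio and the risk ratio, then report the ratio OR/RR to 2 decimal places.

Cells: a = 1232, b = 587, c = 1135, d = 2595.
OR = (1232·2595)/(587·1135) = 3197040/666245 = 4.79860
Risk in exposed = 1232/1819 = 0.67730; risk in unexposed = 1135/3730 = 0.30429; RR = 2.22582
OR/RR = 4.79860 / 2.22582 = 2.15587
The outcome is not rare, so the OR lies further from 1 than the RR.

2.16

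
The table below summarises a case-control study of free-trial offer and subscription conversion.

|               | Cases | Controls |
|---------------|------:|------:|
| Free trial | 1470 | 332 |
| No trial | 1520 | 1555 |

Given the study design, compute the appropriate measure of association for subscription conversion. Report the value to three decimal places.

4.530

Cells: a = 1470, b = 332, c = 1520, d = 1555.
This is a case-control study: participants were sampled on outcome status, so risks in the source population cannot be estimated directly — relative risk is not valid here. The odds ratio is the appropriate measure.
OR = (a·d)/(b·c) = (1470 × 1555) / (332 × 1520) = 2285850 / 504640 = 4.52966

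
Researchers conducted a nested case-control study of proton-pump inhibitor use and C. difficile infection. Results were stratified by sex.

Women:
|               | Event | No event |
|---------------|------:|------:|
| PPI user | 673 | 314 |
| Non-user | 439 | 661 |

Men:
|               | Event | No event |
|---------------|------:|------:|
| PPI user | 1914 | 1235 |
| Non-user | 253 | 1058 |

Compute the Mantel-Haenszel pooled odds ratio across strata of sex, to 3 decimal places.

OR_MH = Σ(aᵢdᵢ/nᵢ) / Σ(bᵢcᵢ/nᵢ), where nᵢ is the stratum total.
Stratum 1 (Women): n = 2087; a·d/n = 673·661/2087 = 213.1543; b·c/n = 314·439/2087 = 66.0498
Stratum 2 (Men): n = 4460; a·d/n = 1914·1058/4460 = 454.0386; b·c/n = 1235·253/4460 = 70.0572
OR_MH = (213.1543 + 454.0386) / (66.0498 + 70.0572) = 667.1929 / 136.1070 = 4.90197

4.902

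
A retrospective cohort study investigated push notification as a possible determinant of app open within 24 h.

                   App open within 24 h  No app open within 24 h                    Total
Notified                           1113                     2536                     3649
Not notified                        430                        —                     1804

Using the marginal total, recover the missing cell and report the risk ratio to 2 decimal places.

The missing cell is in the unexposed row: 1804 − 430 = 1374.
So a = 1113, b = 2536, c = 430, d = 1374.
RR = [a/(a+b)] / [c/(c+d)] = (1113/3649) / (430/1804) = 0.30502/0.23836 = 1.27964

1.28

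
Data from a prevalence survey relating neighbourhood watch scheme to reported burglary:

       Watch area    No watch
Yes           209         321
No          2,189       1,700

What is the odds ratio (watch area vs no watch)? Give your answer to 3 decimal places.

0.506

Reading the table with exposure as columns: a = 209 (Watch area, case), b = 2189 (Watch area, non-case), c = 321 (No watch, case), d = 1700.
OR = (a·d)/(b·c) = (209 × 1700) / (2189 × 321) = 355300 / 702669 = 0.50564
Exposure is associated with lower odds of reported burglary (OR = 0.51 < 1).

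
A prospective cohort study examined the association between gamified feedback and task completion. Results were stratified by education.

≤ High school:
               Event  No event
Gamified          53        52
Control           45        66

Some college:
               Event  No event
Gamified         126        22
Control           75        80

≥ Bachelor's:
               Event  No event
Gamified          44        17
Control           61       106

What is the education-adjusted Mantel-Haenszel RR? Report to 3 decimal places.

RR_MH = Σ(aᵢ·n₀ᵢ/nᵢ) / Σ(cᵢ·n₁ᵢ/nᵢ), with n₁ᵢ = aᵢ+bᵢ (exposed), n₀ᵢ = cᵢ+dᵢ (unexposed), nᵢ = n₁ᵢ+n₀ᵢ.
Stratum 1 (≤ High school): n₁ = 105, n₀ = 111, n = 216; a·n₀/n = 53·111/216 = 27.2361; c·n₁/n = 45·105/216 = 21.8750
Stratum 2 (Some college): n₁ = 148, n₀ = 155, n = 303; a·n₀/n = 126·155/303 = 64.4554; c·n₁/n = 75·148/303 = 36.6337
Stratum 3 (≥ Bachelor's): n₁ = 61, n₀ = 167, n = 228; a·n₀/n = 44·167/228 = 32.2281; c·n₁/n = 61·61/228 = 16.3202
RR_MH = (27.2361 + 64.4554 + 32.2281) / (21.8750 + 36.6337 + 16.3202) = 123.9196 / 74.8288 = 1.65604

1.656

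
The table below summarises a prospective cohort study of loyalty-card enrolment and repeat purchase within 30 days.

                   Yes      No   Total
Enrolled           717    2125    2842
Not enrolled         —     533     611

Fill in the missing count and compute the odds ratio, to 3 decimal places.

2.306

The missing cell is in the unexposed row: 611 − 533 = 78.
So a = 717, b = 2125, c = 78, d = 533.
OR = (a·d)/(b·c) = (717 × 533) / (2125 × 78) = 382161 / 165750 = 2.30565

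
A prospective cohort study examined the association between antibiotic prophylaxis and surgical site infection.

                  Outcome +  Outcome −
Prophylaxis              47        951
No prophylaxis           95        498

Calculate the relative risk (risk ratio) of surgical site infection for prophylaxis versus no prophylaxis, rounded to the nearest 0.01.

0.29

Cells: a = 47, b = 951, c = 95, d = 498.
Risk in exposed = 47/998 = 0.04709; risk in unexposed = 95/593 = 0.16020.
RR = 0.04709 / 0.16020 = 0.29397
The risk is 71% lower among the exposed than among the unexposed.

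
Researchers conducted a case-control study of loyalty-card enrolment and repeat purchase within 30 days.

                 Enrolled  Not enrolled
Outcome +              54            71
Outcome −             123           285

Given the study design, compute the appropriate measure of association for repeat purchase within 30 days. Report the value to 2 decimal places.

Reading the table with exposure as columns: a = 54 (Enrolled, case), b = 123 (Enrolled, non-case), c = 71 (Not enrolled, case), d = 285.
This is a case-control study: participants were sampled on outcome status, so risks in the source population cannot be estimated directly — relative risk is not valid here. The odds ratio is the appropriate measure.
OR = (a·d)/(b·c) = (54 × 285) / (123 × 71) = 15390 / 8733 = 1.76228

1.76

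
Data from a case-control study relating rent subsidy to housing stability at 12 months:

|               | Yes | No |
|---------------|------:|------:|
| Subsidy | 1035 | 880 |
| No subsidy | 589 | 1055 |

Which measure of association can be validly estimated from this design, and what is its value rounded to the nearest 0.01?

Cells: a = 1035, b = 880, c = 589, d = 1055.
This is a case-control study: participants were sampled on outcome status, so risks in the source population cannot be estimated directly — relative risk is not valid here. The odds ratio is the appropriate measure.
OR = (a·d)/(b·c) = (1035 × 1055) / (880 × 589) = 1091925 / 518320 = 2.10666

2.11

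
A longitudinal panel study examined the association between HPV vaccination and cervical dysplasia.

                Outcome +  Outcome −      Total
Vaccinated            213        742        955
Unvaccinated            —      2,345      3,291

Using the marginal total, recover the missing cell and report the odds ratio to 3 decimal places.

0.712

The missing cell is in the unexposed row: 3291 − 2345 = 946.
So a = 213, b = 742, c = 946, d = 2345.
OR = (a·d)/(b·c) = (213 × 2345) / (742 × 946) = 499485 / 701932 = 0.71159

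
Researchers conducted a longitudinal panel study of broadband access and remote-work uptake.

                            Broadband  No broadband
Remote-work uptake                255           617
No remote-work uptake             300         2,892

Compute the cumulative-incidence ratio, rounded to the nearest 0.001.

2.613

Reading the table with exposure as columns: a = 255 (Broadband, case), b = 300 (Broadband, non-case), c = 617 (No broadband, case), d = 2892.
Risk in exposed = 255/555 = 0.45946; risk in unexposed = 617/3509 = 0.17583.
RR = 0.45946 / 0.17583 = 2.61304
The risk among the exposed is 2.61 times that among the unexposed.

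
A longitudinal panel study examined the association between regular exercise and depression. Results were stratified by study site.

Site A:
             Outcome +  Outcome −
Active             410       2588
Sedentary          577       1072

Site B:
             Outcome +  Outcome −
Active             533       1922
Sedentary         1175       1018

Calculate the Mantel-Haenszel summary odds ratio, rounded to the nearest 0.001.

0.262

OR_MH = Σ(aᵢdᵢ/nᵢ) / Σ(bᵢcᵢ/nᵢ), where nᵢ is the stratum total.
Stratum 1 (Site A): n = 4647; a·d/n = 410·1072/4647 = 94.5815; b·c/n = 2588·577/4647 = 321.3419
Stratum 2 (Site B): n = 4648; a·d/n = 533·1018/4648 = 116.7371; b·c/n = 1922·1175/4648 = 485.8756
OR_MH = (94.5815 + 116.7371) / (321.3419 + 485.8756) = 211.3185 / 807.2176 = 0.26179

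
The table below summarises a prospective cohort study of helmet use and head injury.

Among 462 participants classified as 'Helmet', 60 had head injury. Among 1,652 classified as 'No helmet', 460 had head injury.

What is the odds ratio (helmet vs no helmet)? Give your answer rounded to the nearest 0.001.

0.387

From the description: a = 60, b = 402, c = 460, d = 1192.
OR = (a·d)/(b·c) = (60 × 1192) / (402 × 460) = 71520 / 184920 = 0.38676
Exposure is associated with lower odds of head injury (OR = 0.39 < 1).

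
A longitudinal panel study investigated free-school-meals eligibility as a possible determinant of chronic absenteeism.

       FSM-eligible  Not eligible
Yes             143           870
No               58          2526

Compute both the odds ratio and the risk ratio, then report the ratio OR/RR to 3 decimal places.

Reading the table with exposure as columns: a = 143 (FSM-eligible, case), b = 58 (FSM-eligible, non-case), c = 870 (Not eligible, case), d = 2526.
OR = (143·2526)/(58·870) = 361218/50460 = 7.15850
Risk in exposed = 143/201 = 0.71144; risk in unexposed = 870/3396 = 0.25618; RR = 2.77708
OR/RR = 7.15850 / 2.77708 = 2.57771
The outcome is not rare, so the OR lies further from 1 than the RR.

2.578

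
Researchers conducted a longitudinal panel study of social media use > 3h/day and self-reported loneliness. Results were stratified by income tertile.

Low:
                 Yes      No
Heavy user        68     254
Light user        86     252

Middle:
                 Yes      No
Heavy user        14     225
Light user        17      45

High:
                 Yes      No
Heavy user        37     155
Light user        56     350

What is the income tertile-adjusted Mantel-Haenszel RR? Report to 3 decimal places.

0.856

RR_MH = Σ(aᵢ·n₀ᵢ/nᵢ) / Σ(cᵢ·n₁ᵢ/nᵢ), with n₁ᵢ = aᵢ+bᵢ (exposed), n₀ᵢ = cᵢ+dᵢ (unexposed), nᵢ = n₁ᵢ+n₀ᵢ.
Stratum 1 (Low): n₁ = 322, n₀ = 338, n = 660; a·n₀/n = 68·338/660 = 34.8242; c·n₁/n = 86·322/660 = 41.9576
Stratum 2 (Middle): n₁ = 239, n₀ = 62, n = 301; a·n₀/n = 14·62/301 = 2.8837; c·n₁/n = 17·239/301 = 13.4983
Stratum 3 (High): n₁ = 192, n₀ = 406, n = 598; a·n₀/n = 37·406/598 = 25.1204; c·n₁/n = 56·192/598 = 17.9799
RR_MH = (34.8242 + 2.8837 + 25.1204) / (41.9576 + 13.4983 + 17.9799) = 62.8284 / 73.4358 = 0.85555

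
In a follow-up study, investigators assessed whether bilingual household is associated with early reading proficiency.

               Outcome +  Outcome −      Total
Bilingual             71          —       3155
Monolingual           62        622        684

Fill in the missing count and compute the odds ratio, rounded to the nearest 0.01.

The missing cell is in the exposed row: 3155 − 71 = 3084.
So a = 71, b = 3084, c = 62, d = 622.
OR = (a·d)/(b·c) = (71 × 622) / (3084 × 62) = 44162 / 191208 = 0.23096

0.23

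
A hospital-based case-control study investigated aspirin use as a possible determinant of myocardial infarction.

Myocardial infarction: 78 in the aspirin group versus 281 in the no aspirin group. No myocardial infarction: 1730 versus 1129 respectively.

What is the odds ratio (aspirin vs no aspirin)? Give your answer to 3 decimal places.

From the description: a = 78, b = 1730, c = 281, d = 1129.
OR = (a·d)/(b·c) = (78 × 1129) / (1730 × 281) = 88062 / 486130 = 0.18115
Exposure is associated with lower odds of myocardial infarction (OR = 0.18 < 1).

0.181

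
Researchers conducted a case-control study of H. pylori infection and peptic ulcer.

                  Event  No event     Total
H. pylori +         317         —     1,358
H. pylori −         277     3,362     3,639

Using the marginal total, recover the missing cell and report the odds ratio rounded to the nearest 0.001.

3.696

The missing cell is in the exposed row: 1358 − 317 = 1041.
So a = 317, b = 1041, c = 277, d = 3362.
OR = (a·d)/(b·c) = (317 × 3362) / (1041 × 277) = 1065754 / 288357 = 3.69595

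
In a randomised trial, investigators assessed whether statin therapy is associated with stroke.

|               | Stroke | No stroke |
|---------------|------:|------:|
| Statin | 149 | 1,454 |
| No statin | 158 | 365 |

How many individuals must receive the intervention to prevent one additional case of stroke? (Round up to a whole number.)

5

Risk in treated group = 149/1603 = 0.09295; risk in control = 158/523 = 0.30210.
Absolute risk reduction = 0.30210 − 0.09295 = 0.20915
NNT = 1 / ARR = 1 / 0.20915 = 4.781 → round up → 5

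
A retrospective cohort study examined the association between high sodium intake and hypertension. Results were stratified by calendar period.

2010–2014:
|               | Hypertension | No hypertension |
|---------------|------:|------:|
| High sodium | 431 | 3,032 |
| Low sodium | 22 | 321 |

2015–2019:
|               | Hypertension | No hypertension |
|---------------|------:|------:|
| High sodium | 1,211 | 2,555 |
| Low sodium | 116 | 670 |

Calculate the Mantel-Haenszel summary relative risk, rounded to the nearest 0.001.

RR_MH = Σ(aᵢ·n₀ᵢ/nᵢ) / Σ(cᵢ·n₁ᵢ/nᵢ), with n₁ᵢ = aᵢ+bᵢ (exposed), n₀ᵢ = cᵢ+dᵢ (unexposed), nᵢ = n₁ᵢ+n₀ᵢ.
Stratum 1 (2010–2014): n₁ = 3463, n₀ = 343, n = 3806; a·n₀/n = 431·343/3806 = 38.8421; c·n₁/n = 22·3463/3806 = 20.0173
Stratum 2 (2015–2019): n₁ = 3766, n₀ = 786, n = 4552; a·n₀/n = 1211·786/4552 = 209.1050; c·n₁/n = 116·3766/4552 = 95.9701
RR_MH = (38.8421 + 209.1050) / (20.0173 + 95.9701) = 247.9471 / 115.9875 = 2.13771

2.138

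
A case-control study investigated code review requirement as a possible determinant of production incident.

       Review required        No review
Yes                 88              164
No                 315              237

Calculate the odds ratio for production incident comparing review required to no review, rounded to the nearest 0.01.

Reading the table with exposure as columns: a = 88 (Review required, case), b = 315 (Review required, non-case), c = 164 (No review, case), d = 237.
OR = (a·d)/(b·c) = (88 × 237) / (315 × 164) = 20856 / 51660 = 0.40372
Exposure is associated with lower odds of production incident (OR = 0.40 < 1).

0.40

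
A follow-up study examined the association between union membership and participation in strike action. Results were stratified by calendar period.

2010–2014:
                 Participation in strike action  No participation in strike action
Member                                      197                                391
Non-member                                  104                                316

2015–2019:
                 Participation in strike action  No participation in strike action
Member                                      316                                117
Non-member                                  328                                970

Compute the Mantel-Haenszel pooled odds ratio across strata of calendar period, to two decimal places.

3.82

OR_MH = Σ(aᵢdᵢ/nᵢ) / Σ(bᵢcᵢ/nᵢ), where nᵢ is the stratum total.
Stratum 1 (2010–2014): n = 1008; a·d/n = 197·316/1008 = 61.7579; b·c/n = 391·104/1008 = 40.3413
Stratum 2 (2015–2019): n = 1731; a·d/n = 316·970/1731 = 177.0768; b·c/n = 117·328/1731 = 22.1698
OR_MH = (61.7579 + 177.0768) / (40.3413 + 22.1698) = 238.8348 / 62.5111 = 3.82068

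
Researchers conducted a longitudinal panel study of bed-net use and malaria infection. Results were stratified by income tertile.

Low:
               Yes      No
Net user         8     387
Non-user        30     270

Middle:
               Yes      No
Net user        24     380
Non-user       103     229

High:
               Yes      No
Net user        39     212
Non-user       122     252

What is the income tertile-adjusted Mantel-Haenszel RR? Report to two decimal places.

RR_MH = Σ(aᵢ·n₀ᵢ/nᵢ) / Σ(cᵢ·n₁ᵢ/nᵢ), with n₁ᵢ = aᵢ+bᵢ (exposed), n₀ᵢ = cᵢ+dᵢ (unexposed), nᵢ = n₁ᵢ+n₀ᵢ.
Stratum 1 (Low): n₁ = 395, n₀ = 300, n = 695; a·n₀/n = 8·300/695 = 3.4532; c·n₁/n = 30·395/695 = 17.0504
Stratum 2 (Middle): n₁ = 404, n₀ = 332, n = 736; a·n₀/n = 24·332/736 = 10.8261; c·n₁/n = 103·404/736 = 56.5380
Stratum 3 (High): n₁ = 251, n₀ = 374, n = 625; a·n₀/n = 39·374/625 = 23.3376; c·n₁/n = 122·251/625 = 48.9952
RR_MH = (3.4532 + 10.8261 + 23.3376) / (17.0504 + 56.5380 + 48.9952) = 37.6169 / 122.5836 = 0.30687

0.31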